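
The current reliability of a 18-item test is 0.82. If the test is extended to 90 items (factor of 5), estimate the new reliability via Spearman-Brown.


r_new = (n * rxx) / (1 + (n-1) * rxx)
r_new = (5 * 0.82) / (1 + 4 * 0.82)
r_new = 4.1 / 4.28
r_new = 0.9579

0.9579


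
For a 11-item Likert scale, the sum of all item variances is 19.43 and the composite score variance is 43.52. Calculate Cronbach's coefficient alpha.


alpha = (k/(k-1)) * (1 - sum(si^2)/s_total^2)
= (11/10) * (1 - 19.43/43.52)
alpha = 0.6089

0.6089


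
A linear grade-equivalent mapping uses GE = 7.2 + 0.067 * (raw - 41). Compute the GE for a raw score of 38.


raw - median = 38 - 41 = -3
slope * diff = 0.067 * -3 = -0.201
GE = 7.2 + -0.201
GE = 6.999

6.999


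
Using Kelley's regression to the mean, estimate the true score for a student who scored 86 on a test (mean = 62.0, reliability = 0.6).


T_est = rxx * X + (1 - rxx) * mean
T_est = 0.6 * 86 + 0.4 * 62.0
T_est = 51.6 + 24.8
T_est = 76.4

76.4


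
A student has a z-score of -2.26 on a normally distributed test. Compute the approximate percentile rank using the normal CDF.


CDF(z) = 0.5 * (1 + erf(z/sqrt(2)))
erf(-1.5981) = -0.9762
CDF = 0.0119
Percentile rank = 0.0119 * 100 = 1.19

1.19


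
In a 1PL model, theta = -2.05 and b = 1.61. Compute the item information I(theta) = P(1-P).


P = 1/(1+exp(-(-2.05-1.61))) = 0.0251
I = P*(1-P) = 0.0251 * 0.9749
I = 0.0245

0.0245


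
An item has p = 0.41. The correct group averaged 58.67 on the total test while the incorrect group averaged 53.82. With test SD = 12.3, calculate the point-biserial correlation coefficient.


q = 1 - p = 0.59
rpb = ((M1 - M0) / SD) * sqrt(p * q)
rpb = ((58.67 - 53.82) / 12.3) * sqrt(0.41 * 0.59)
rpb = 0.1939

0.1939


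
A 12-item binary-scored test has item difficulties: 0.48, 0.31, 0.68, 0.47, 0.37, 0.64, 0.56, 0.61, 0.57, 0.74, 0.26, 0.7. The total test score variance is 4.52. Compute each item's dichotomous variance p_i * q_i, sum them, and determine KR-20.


For each item, compute p_i * q_i:
  Item 1: 0.48 * 0.52 = 0.2496
  Item 2: 0.31 * 0.69 = 0.2139
  Item 3: 0.68 * 0.32 = 0.2176
  Item 4: 0.47 * 0.53 = 0.2491
  Item 5: 0.37 * 0.63 = 0.2331
  Item 6: 0.64 * 0.36 = 0.2304
  Item 7: 0.56 * 0.44 = 0.2464
  Item 8: 0.61 * 0.39 = 0.2379
  Item 9: 0.57 * 0.43 = 0.2451
  Item 10: 0.74 * 0.26 = 0.1924
  Item 11: 0.26 * 0.74 = 0.1924
  Item 12: 0.7 * 0.3 = 0.21
Sum(p_i * q_i) = 0.2496 + 0.2139 + 0.2176 + 0.2491 + 0.2331 + 0.2304 + 0.2464 + 0.2379 + 0.2451 + 0.1924 + 0.1924 + 0.21 = 2.7179
KR-20 = (k/(k-1)) * (1 - Sum(p_i*q_i) / Var_total)
= (12/11) * (1 - 2.7179/4.52)
= 1.0909 * 0.3987
KR-20 = 0.4349

0.4349


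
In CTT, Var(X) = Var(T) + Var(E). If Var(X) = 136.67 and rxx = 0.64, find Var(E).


var_true = rxx * var_obs = 0.64 * 136.67 = 87.4688
var_error = var_obs - var_true
var_error = 136.67 - 87.4688
var_error = 49.2012

49.2012


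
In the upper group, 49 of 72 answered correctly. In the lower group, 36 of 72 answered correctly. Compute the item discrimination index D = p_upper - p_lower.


p_upper = 49/72 = 0.6806
p_lower = 36/72 = 0.5
D = 0.6806 - 0.5 = 0.1806

0.1806


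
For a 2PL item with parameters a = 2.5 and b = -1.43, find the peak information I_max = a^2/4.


For 2PL, max info at theta = b = -1.43
I_max = a^2 / 4 = 2.5^2 / 4
= 6.25 / 4
I_max = 1.5625

1.5625


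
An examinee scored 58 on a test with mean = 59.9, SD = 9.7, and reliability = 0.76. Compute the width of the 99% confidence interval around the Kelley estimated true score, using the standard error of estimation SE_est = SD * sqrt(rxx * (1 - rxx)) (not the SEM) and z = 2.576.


True score estimate = 0.76*58 + 0.24*59.9 = 58.456
SE_est = SD * sqrt(rxx * (1 - rxx)) = 9.7 * sqrt(0.76 * 0.24) = 9.7 * sqrt(0.1824) = 4.142706
CI = T_est +/- z * SE_est, so width = 2 * z * SE_est = 2 * 2.576 * 4.142706
Width = 21.3432

21.3432


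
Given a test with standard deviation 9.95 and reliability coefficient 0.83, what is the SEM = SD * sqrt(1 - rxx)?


SEM = SD * sqrt(1 - rxx)
SEM = 9.95 * sqrt(1 - 0.83)
SEM = 9.95 * sqrt(0.17) = 9.95 * 0.412311
SEM = 4.1025

4.1025


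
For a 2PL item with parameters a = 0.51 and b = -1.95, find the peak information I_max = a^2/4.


For 2PL, max info at theta = b = -1.95
I_max = a^2 / 4 = 0.51^2 / 4
= 0.2601 / 4
I_max = 0.065

0.065


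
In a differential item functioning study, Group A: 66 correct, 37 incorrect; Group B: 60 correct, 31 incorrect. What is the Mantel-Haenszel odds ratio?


Odds_A = 66/37 = 1.7838
Odds_B = 60/31 = 1.9355
OR = Odds_A / Odds_B = 1.7838 / 1.9355
Exactly, OR = (66 * 31) / (37 * 60) = 2046 / 2220
OR = 0.9216

0.9216


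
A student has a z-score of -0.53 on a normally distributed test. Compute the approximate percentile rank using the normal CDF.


CDF(z) = 0.5 * (1 + erf(z/sqrt(2)))
erf(-0.3748) = -0.4039
CDF = 0.2981
Percentile rank = 0.2981 * 100 = 29.81

29.81


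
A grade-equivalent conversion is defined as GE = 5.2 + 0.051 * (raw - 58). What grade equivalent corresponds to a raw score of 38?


raw - median = 38 - 58 = -20
slope * diff = 0.051 * -20 = -1.02
GE = 5.2 + -1.02
GE = 4.18

4.18


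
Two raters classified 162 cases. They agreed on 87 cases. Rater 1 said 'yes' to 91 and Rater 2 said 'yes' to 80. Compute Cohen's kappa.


P_o = 87/162 = 0.537037
P_e = (91*80 + 71*82) / 26244 = 0.499238
kappa = (P_o - P_e) / (1 - P_e)
kappa = (0.537037 - 0.499238) / (1 - 0.499238)
kappa = 0.0755

0.0755


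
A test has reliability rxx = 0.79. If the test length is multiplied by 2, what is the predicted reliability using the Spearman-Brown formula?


r_new = (n * rxx) / (1 + (n-1) * rxx)
r_new = (2 * 0.79) / (1 + 1 * 0.79)
r_new = 1.58 / 1.79
r_new = 0.8827

0.8827


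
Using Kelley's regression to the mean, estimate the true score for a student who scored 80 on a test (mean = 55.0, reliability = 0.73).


T_est = rxx * X + (1 - rxx) * mean
T_est = 0.73 * 80 + 0.27 * 55.0
T_est = 58.4 + 14.85
T_est = 73.25

73.25


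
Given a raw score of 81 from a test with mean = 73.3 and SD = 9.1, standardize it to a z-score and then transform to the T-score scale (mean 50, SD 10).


z = (X - mean) / SD = (81 - 73.3) / 9.1
z = 7.7 / 9.1
z = 0.8462
T-score = T = 50 + 10z
Carry z at full precision (z = 7.7 / 9.1) into the conversion:
T-score = 50 + 10 * (7.7 / 9.1) = 50 + 77 / 9.1
T-score = 50 + 8.4615
T-score = 58.4615

58.4615


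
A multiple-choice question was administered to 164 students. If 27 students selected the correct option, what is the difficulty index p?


Item difficulty p = number correct / total examinees
p = 27 / 164
p = 0.1646

0.1646


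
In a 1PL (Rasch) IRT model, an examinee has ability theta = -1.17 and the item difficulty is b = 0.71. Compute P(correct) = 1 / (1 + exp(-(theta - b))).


theta - b = -1.17 - 0.71 = -1.88
exp(-(theta - b)) = exp(1.88) = 6.5535
P = 1 / (1 + 6.5535)
P = 0.1324

0.1324


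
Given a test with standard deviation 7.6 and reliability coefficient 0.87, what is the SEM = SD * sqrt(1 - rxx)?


SEM = SD * sqrt(1 - rxx)
SEM = 7.6 * sqrt(1 - 0.87)
SEM = 7.6 * sqrt(0.13) = 7.6 * 0.360555
SEM = 2.7402

2.7402


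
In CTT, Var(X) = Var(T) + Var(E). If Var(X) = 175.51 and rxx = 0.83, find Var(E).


var_true = rxx * var_obs = 0.83 * 175.51 = 145.6733
var_error = var_obs - var_true
var_error = 175.51 - 145.6733
var_error = 29.8367

29.8367


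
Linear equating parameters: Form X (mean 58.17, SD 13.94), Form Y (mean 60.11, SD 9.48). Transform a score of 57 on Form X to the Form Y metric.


slope = SD_Y / SD_X = 9.48 / 13.94 ~ 0.6801
intercept = mean_Y - slope * mean_X = 60.11 - (9.48 / 13.94) * 58.17 ~ 20.5511
Y = slope * X + intercept. To avoid rounding drift from the rounded slope/intercept, evaluate the equivalent form Y = mean_Y + SD_Y * (X - mean_X) / SD_X at full precision:
Y = 60.11 + 9.48 * (57 - 58.17) / 13.94
Y = 60.11 - 9.48 * 1.17 / 13.94
Y = 60.11 - 11.0916 / 13.94
Y = 60.11 - 0.7957
Y = 59.3143

59.3143


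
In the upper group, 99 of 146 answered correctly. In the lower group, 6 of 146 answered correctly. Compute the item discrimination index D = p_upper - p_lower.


p_upper = 99/146 = 0.6781
p_lower = 6/146 = 0.0411
D = 0.6781 - 0.0411 = 0.637

0.637


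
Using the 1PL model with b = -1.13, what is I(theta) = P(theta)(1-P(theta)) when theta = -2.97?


P = 1/(1+exp(-(-2.97--1.13))) = 0.1371
I = P*(1-P) = 0.1371 * 0.8629
I = 0.1183

0.1183


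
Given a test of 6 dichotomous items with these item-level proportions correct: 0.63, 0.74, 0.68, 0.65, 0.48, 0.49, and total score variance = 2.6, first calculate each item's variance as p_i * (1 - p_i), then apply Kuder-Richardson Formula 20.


For each item, compute p_i * q_i:
  Item 1: 0.63 * 0.37 = 0.2331
  Item 2: 0.74 * 0.26 = 0.1924
  Item 3: 0.68 * 0.32 = 0.2176
  Item 4: 0.65 * 0.35 = 0.2275
  Item 5: 0.48 * 0.52 = 0.2496
  Item 6: 0.49 * 0.51 = 0.2499
Sum(p_i * q_i) = 0.2331 + 0.1924 + 0.2176 + 0.2275 + 0.2496 + 0.2499 = 1.3701
KR-20 = (k/(k-1)) * (1 - Sum(p_i*q_i) / Var_total)
= (6/5) * (1 - 1.3701/2.6)
= 1.2 * 0.473
KR-20 = 0.5676

0.5676


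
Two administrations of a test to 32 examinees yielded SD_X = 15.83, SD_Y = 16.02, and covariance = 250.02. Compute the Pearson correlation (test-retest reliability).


r = cov(X,Y) / (SD_X * SD_Y)
r = 250.02 / (15.83 * 16.02)
r = 250.02 / 253.5966
r = 0.9859

0.9859


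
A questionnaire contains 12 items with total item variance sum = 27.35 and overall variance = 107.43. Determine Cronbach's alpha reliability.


alpha = (k/(k-1)) * (1 - sum(si^2)/s_total^2)
= (12/11) * (1 - 27.35/107.43)
alpha = 0.8132

0.8132


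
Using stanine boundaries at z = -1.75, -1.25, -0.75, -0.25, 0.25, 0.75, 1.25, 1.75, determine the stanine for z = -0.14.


Stanine boundaries: [-1.75, -1.25, -0.75, -0.25, 0.25, 0.75, 1.25, 1.75]
z = -0.14
Check each boundary:
  z >= -1.75 -> could be stanine 2
  z >= -1.25 -> could be stanine 3
  z >= -0.75 -> could be stanine 4
  z >= -0.25 -> could be stanine 5
  z < 0.25
  z < 0.75
  z < 1.25
  z < 1.75
Highest qualifying boundary gives stanine = 5

5


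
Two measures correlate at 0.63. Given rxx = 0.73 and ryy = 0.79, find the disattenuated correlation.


r_corrected = rxy / sqrt(rxx * ryy)
= 0.63 / sqrt(0.73 * 0.79)
= 0.63 / sqrt(0.5767)
= 0.63 / 0.759408
r_corrected = 0.8296

0.8296


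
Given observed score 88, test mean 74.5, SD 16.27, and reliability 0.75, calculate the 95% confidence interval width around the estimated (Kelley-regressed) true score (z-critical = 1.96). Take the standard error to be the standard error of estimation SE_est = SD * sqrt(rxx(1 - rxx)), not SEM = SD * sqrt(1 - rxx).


True score estimate = 0.75*88 + 0.25*74.5 = 84.625
SE_est = SD * sqrt(rxx * (1 - rxx)) = 16.27 * sqrt(0.75 * 0.25) = 16.27 * sqrt(0.1875) = 7.045117
CI = T_est +/- z * SE_est, so width = 2 * z * SE_est = 2 * 1.96 * 7.045117
Width = 27.6169

27.6169


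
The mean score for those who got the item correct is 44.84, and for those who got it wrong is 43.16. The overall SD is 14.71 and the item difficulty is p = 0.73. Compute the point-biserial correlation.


q = 1 - p = 0.27
rpb = ((M1 - M0) / SD) * sqrt(p * q)
rpb = ((44.84 - 43.16) / 14.71) * sqrt(0.73 * 0.27)
rpb = 0.0507

0.0507


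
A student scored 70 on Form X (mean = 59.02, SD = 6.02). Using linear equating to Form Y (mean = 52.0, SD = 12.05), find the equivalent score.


slope = SD_Y / SD_X = 12.05 / 6.02 ~ 2.0017
intercept = mean_Y - slope * mean_X = 52.0 - (12.05 / 6.02) * 59.02 ~ -66.138
Y = slope * X + intercept. To avoid rounding drift from the rounded slope/intercept, evaluate the equivalent form Y = mean_Y + SD_Y * (X - mean_X) / SD_X at full precision:
Y = 52.0 + 12.05 * (70 - 59.02) / 6.02
Y = 52.0 + 12.05 * 10.98 / 6.02
Y = 52.0 + 132.309 / 6.02
Y = 52.0 + 21.9782
Y = 73.9782

73.9782


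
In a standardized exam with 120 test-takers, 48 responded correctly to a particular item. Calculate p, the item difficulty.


Item difficulty p = number correct / total examinees
p = 48 / 120
p = 0.4

0.4


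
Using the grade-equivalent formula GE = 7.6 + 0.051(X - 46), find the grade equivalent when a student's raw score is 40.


raw - median = 40 - 46 = -6
slope * diff = 0.051 * -6 = -0.306
GE = 7.6 + -0.306
GE = 7.294

7.294


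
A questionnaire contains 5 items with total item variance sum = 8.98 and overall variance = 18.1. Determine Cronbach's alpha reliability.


alpha = (k/(k-1)) * (1 - sum(si^2)/s_total^2)
= (5/4) * (1 - 8.98/18.1)
alpha = 0.6298

0.6298


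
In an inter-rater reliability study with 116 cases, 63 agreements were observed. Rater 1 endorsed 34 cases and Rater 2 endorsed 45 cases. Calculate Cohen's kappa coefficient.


P_o = 63/116 = 0.543103
P_e = (34*45 + 82*71) / 13456 = 0.546373
kappa = (P_o - P_e) / (1 - P_e)
kappa = (0.543103 - 0.546373) / (1 - 0.546373)
kappa = -0.0072

-0.0072


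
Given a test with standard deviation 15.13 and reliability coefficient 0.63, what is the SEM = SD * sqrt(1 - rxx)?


SEM = SD * sqrt(1 - rxx)
SEM = 15.13 * sqrt(1 - 0.63)
SEM = 15.13 * sqrt(0.37) = 15.13 * 0.608276
SEM = 9.2032

9.2032


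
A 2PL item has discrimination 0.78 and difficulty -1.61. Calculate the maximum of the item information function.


For 2PL, max info at theta = b = -1.61
I_max = a^2 / 4 = 0.78^2 / 4
= 0.6084 / 4
I_max = 0.1521

0.1521


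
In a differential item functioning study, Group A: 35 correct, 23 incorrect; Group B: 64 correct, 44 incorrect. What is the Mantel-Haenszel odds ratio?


Odds_A = 35/23 = 1.5217
Odds_B = 64/44 = 1.4545
OR = Odds_A / Odds_B = 1.5217 / 1.4545
Exactly, OR = (35 * 44) / (23 * 64) = 1540 / 1472
OR = 1.0462

1.0462


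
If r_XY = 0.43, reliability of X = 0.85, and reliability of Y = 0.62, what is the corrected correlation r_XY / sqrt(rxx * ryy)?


r_corrected = rxy / sqrt(rxx * ryy)
= 0.43 / sqrt(0.85 * 0.62)
= 0.43 / sqrt(0.527)
= 0.43 / 0.725948
r_corrected = 0.5923

0.5923


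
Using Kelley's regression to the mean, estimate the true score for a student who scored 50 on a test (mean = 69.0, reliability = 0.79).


T_est = rxx * X + (1 - rxx) * mean
T_est = 0.79 * 50 + 0.21 * 69.0
T_est = 39.5 + 14.49
T_est = 53.99

53.99


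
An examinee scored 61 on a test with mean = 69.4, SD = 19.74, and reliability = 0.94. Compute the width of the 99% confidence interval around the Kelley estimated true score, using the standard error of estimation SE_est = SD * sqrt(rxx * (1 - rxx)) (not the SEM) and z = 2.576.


True score estimate = 0.94*61 + 0.06*69.4 = 61.504
SE_est = SD * sqrt(rxx * (1 - rxx)) = 19.74 * sqrt(0.94 * 0.06) = 19.74 * sqrt(0.0564) = 4.68799
CI = T_est +/- z * SE_est, so width = 2 * z * SE_est = 2 * 2.576 * 4.68799
Width = 24.1525

24.1525


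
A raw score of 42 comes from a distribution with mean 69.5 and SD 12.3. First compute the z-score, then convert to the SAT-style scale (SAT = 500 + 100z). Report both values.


z = (X - mean) / SD = (42 - 69.5) / 12.3
z = -27.5 / 12.3
z = -2.2358
SAT-scale = SAT = 500 + 100z
Carry z at full precision (z = -27.5 / 12.3) into the conversion:
SAT-scale = 500 + 100 * (-27.5 / 12.3) = 500 + -2750 / 12.3
SAT-scale = 500 + -223.5772
SAT-scale = 276.4228

276.4228


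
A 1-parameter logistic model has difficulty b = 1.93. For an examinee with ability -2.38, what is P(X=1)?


theta - b = -2.38 - 1.93 = -4.31
exp(-(theta - b)) = exp(4.31) = 74.4405
P = 1 / (1 + 74.4405)
P = 0.0133

0.0133


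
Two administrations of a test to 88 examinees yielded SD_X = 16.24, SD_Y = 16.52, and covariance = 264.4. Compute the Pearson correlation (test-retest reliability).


r = cov(X,Y) / (SD_X * SD_Y)
r = 264.4 / (16.24 * 16.52)
r = 264.4 / 268.2848
r = 0.9855

0.9855


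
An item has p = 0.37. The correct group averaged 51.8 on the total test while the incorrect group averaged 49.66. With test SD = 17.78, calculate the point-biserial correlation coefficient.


q = 1 - p = 0.63
rpb = ((M1 - M0) / SD) * sqrt(p * q)
rpb = ((51.8 - 49.66) / 17.78) * sqrt(0.37 * 0.63)
rpb = 0.0581

0.0581


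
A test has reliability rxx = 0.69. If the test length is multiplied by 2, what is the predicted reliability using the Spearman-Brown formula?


r_new = (n * rxx) / (1 + (n-1) * rxx)
r_new = (2 * 0.69) / (1 + 1 * 0.69)
r_new = 1.38 / 1.69
r_new = 0.8166

0.8166


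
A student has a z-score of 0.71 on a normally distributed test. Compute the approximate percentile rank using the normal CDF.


CDF(z) = 0.5 * (1 + erf(z/sqrt(2)))
erf(0.502) = 0.5223
CDF = 0.7611
Percentile rank = 0.7611 * 100 = 76.11

76.11


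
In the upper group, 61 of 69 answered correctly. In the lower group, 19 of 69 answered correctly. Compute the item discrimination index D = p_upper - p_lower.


p_upper = 61/69 = 0.8841
p_lower = 19/69 = 0.2754
D = 0.8841 - 0.2754 = 0.6087

0.6087


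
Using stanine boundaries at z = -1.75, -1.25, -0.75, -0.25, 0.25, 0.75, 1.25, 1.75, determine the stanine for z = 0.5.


Stanine boundaries: [-1.75, -1.25, -0.75, -0.25, 0.25, 0.75, 1.25, 1.75]
z = 0.5
Check each boundary:
  z >= -1.75 -> could be stanine 2
  z >= -1.25 -> could be stanine 3
  z >= -0.75 -> could be stanine 4
  z >= -0.25 -> could be stanine 5
  z >= 0.25 -> could be stanine 6
  z < 0.75
  z < 1.25
  z < 1.75
Highest qualifying boundary gives stanine = 6

6


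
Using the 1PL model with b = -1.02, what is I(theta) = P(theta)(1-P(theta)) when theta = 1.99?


P = 1/(1+exp(-(1.99--1.02))) = 0.953
I = P*(1-P) = 0.953 * 0.047
I = 0.0448

0.0448


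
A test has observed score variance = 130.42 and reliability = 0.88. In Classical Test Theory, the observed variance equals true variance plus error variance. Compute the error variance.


var_true = rxx * var_obs = 0.88 * 130.42 = 114.7696
var_error = var_obs - var_true
var_error = 130.42 - 114.7696
var_error = 15.6504

15.6504


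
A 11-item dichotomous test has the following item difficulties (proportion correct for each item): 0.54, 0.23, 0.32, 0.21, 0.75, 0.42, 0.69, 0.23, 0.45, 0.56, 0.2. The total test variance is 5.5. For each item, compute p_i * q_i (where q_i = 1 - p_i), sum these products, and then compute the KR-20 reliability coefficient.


For each item, compute p_i * q_i:
  Item 1: 0.54 * 0.46 = 0.2484
  Item 2: 0.23 * 0.77 = 0.1771
  Item 3: 0.32 * 0.68 = 0.2176
  Item 4: 0.21 * 0.79 = 0.1659
  Item 5: 0.75 * 0.25 = 0.1875
  Item 6: 0.42 * 0.58 = 0.2436
  Item 7: 0.69 * 0.31 = 0.2139
  Item 8: 0.23 * 0.77 = 0.1771
  Item 9: 0.45 * 0.55 = 0.2475
  Item 10: 0.56 * 0.44 = 0.2464
  Item 11: 0.2 * 0.8 = 0.16
Sum(p_i * q_i) = 0.2484 + 0.1771 + 0.2176 + 0.1659 + 0.1875 + 0.2436 + 0.2139 + 0.1771 + 0.2475 + 0.2464 + 0.16 = 2.285
KR-20 = (k/(k-1)) * (1 - Sum(p_i*q_i) / Var_total)
= (11/10) * (1 - 2.285/5.5)
= 1.1 * 0.5845
KR-20 = 0.643

0.643


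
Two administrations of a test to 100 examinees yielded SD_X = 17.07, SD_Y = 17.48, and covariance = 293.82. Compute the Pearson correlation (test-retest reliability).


r = cov(X,Y) / (SD_X * SD_Y)
r = 293.82 / (17.07 * 17.48)
r = 293.82 / 298.3836
r = 0.9847

0.9847


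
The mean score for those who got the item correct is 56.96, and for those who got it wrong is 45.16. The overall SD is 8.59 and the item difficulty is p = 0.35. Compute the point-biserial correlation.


q = 1 - p = 0.65
rpb = ((M1 - M0) / SD) * sqrt(p * q)
rpb = ((56.96 - 45.16) / 8.59) * sqrt(0.35 * 0.65)
rpb = 0.6552

0.6552


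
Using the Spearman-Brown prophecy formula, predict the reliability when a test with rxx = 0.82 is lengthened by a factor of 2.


r_new = (n * rxx) / (1 + (n-1) * rxx)
r_new = (2 * 0.82) / (1 + 1 * 0.82)
r_new = 1.64 / 1.82
r_new = 0.9011

0.9011


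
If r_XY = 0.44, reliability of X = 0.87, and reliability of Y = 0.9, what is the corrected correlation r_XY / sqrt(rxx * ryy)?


r_corrected = rxy / sqrt(rxx * ryy)
= 0.44 / sqrt(0.87 * 0.9)
= 0.44 / sqrt(0.783)
= 0.44 / 0.884873
r_corrected = 0.4972

0.4972


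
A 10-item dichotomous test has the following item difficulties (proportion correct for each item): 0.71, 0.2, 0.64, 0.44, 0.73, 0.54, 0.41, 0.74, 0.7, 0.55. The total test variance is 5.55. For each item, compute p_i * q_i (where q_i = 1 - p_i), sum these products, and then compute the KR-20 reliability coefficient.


For each item, compute p_i * q_i:
  Item 1: 0.71 * 0.29 = 0.2059
  Item 2: 0.2 * 0.8 = 0.16
  Item 3: 0.64 * 0.36 = 0.2304
  Item 4: 0.44 * 0.56 = 0.2464
  Item 5: 0.73 * 0.27 = 0.1971
  Item 6: 0.54 * 0.46 = 0.2484
  Item 7: 0.41 * 0.59 = 0.2419
  Item 8: 0.74 * 0.26 = 0.1924
  Item 9: 0.7 * 0.3 = 0.21
  Item 10: 0.55 * 0.45 = 0.2475
Sum(p_i * q_i) = 0.2059 + 0.16 + 0.2304 + 0.2464 + 0.1971 + 0.2484 + 0.2419 + 0.1924 + 0.21 + 0.2475 = 2.18
KR-20 = (k/(k-1)) * (1 - Sum(p_i*q_i) / Var_total)
= (10/9) * (1 - 2.18/5.55)
= 1.1111 * 0.6072
KR-20 = 0.6747

0.6747


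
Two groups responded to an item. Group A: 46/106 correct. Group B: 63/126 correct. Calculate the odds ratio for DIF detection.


Odds_A = 46/60 = 0.7667
Odds_B = 63/63 = 1.0
OR = Odds_A / Odds_B = 0.7667 / 1.0
Exactly, OR = (46 * 63) / (60 * 63) = 2898 / 3780
OR = 0.7667

0.7667


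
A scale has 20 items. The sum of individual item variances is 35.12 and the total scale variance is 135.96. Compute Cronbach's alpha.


alpha = (k/(k-1)) * (1 - sum(si^2)/s_total^2)
= (20/19) * (1 - 35.12/135.96)
alpha = 0.7807

0.7807


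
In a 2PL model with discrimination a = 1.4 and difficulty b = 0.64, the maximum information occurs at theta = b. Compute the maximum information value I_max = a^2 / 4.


For 2PL, max info at theta = b = 0.64
I_max = a^2 / 4 = 1.4^2 / 4
= 1.96 / 4
I_max = 0.49

0.49


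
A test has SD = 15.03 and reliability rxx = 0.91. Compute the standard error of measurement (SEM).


SEM = SD * sqrt(1 - rxx)
SEM = 15.03 * sqrt(1 - 0.91)
SEM = 15.03 * sqrt(0.09) = 15.03 * 0.3
SEM = 4.509

4.509


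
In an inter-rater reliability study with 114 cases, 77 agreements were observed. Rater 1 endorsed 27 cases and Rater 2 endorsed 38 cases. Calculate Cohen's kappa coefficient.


P_o = 77/114 = 0.675439
P_e = (27*38 + 87*76) / 12996 = 0.587719
kappa = (P_o - P_e) / (1 - P_e)
kappa = (0.675439 - 0.587719) / (1 - 0.587719)
kappa = 0.2128

0.2128


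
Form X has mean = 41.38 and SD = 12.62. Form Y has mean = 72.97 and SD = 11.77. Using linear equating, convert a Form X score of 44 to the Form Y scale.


slope = SD_Y / SD_X = 11.77 / 12.62 ~ 0.9326
intercept = mean_Y - slope * mean_X = 72.97 - (11.77 / 12.62) * 41.38 ~ 34.3771
Y = slope * X + intercept. To avoid rounding drift from the rounded slope/intercept, evaluate the equivalent form Y = mean_Y + SD_Y * (X - mean_X) / SD_X at full precision:
Y = 72.97 + 11.77 * (44 - 41.38) / 12.62
Y = 72.97 + 11.77 * 2.62 / 12.62
Y = 72.97 + 30.8374 / 12.62
Y = 72.97 + 2.4435
Y = 75.4135

75.4135


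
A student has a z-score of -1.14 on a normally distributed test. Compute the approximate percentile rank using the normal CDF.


CDF(z) = 0.5 * (1 + erf(z/sqrt(2)))
erf(-0.8061) = -0.7457
CDF = 0.1271
Percentile rank = 0.1271 * 100 = 12.71

12.71


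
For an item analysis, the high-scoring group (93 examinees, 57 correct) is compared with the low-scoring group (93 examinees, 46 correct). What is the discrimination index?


p_upper = 57/93 = 0.6129
p_lower = 46/93 = 0.4946
D = 0.6129 - 0.4946 = 0.1183

0.1183


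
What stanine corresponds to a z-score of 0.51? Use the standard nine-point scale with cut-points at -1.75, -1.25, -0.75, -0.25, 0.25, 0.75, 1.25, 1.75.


Stanine boundaries: [-1.75, -1.25, -0.75, -0.25, 0.25, 0.75, 1.25, 1.75]
z = 0.51
Check each boundary:
  z >= -1.75 -> could be stanine 2
  z >= -1.25 -> could be stanine 3
  z >= -0.75 -> could be stanine 4
  z >= -0.25 -> could be stanine 5
  z >= 0.25 -> could be stanine 6
  z < 0.75
  z < 1.25
  z < 1.75
Highest qualifying boundary gives stanine = 6

6


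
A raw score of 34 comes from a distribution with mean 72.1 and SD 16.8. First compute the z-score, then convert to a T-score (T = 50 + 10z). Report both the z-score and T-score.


z = (X - mean) / SD = (34 - 72.1) / 16.8
z = -38.1 / 16.8
z = -2.2679
T-score = T = 50 + 10z
Carry z at full precision (z = -38.1 / 16.8) into the conversion:
T-score = 50 + 10 * (-38.1 / 16.8) = 50 + -381 / 16.8
T-score = 50 + -22.6786
T-score = 27.3214

27.3214


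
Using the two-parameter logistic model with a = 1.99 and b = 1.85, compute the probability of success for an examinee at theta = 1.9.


a*(theta - b) = 1.99 * (1.9 - 1.85) = 0.0995
exp(-0.0995) = 0.9053
P = 1 / (1 + 0.9053)
P = 0.5249

0.5249


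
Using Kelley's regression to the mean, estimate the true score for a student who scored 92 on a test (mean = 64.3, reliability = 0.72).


T_est = rxx * X + (1 - rxx) * mean
T_est = 0.72 * 92 + 0.28 * 64.3
T_est = 66.24 + 18.004
T_est = 84.244

84.244


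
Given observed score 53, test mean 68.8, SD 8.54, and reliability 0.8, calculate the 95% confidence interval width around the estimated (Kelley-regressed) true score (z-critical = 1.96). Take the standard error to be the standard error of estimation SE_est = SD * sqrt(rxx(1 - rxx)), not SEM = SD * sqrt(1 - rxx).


True score estimate = 0.8*53 + 0.2*68.8 = 56.16
SE_est = SD * sqrt(rxx * (1 - rxx)) = 8.54 * sqrt(0.8 * 0.2) = 8.54 * sqrt(0.16) = 3.416
CI = T_est +/- z * SE_est, so width = 2 * z * SE_est = 2 * 1.96 * 3.416
Width = 13.3907

13.3907


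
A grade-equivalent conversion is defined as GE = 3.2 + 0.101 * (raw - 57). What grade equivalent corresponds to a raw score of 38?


raw - median = 38 - 57 = -19
slope * diff = 0.101 * -19 = -1.919
GE = 3.2 + -1.919
GE = 1.281

1.281


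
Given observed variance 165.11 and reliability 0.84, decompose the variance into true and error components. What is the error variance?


var_true = rxx * var_obs = 0.84 * 165.11 = 138.6924
var_error = var_obs - var_true
var_error = 165.11 - 138.6924
var_error = 26.4176

26.4176


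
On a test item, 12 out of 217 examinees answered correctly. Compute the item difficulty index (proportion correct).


Item difficulty p = number correct / total examinees
p = 12 / 217
p = 0.0553

0.0553


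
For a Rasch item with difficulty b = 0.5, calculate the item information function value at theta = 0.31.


P = 1/(1+exp(-(0.31-0.5))) = 0.4526
I = P*(1-P) = 0.4526 * 0.5474
I = 0.2478

0.2478


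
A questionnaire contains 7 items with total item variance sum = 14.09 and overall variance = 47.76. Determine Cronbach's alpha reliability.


alpha = (k/(k-1)) * (1 - sum(si^2)/s_total^2)
= (7/6) * (1 - 14.09/47.76)
alpha = 0.8225

0.8225


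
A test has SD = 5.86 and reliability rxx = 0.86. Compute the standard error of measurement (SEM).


SEM = SD * sqrt(1 - rxx)
SEM = 5.86 * sqrt(1 - 0.86)
SEM = 5.86 * sqrt(0.14) = 5.86 * 0.374166
SEM = 2.1926

2.1926


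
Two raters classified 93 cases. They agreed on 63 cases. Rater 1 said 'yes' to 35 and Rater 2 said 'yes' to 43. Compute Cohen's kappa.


P_o = 63/93 = 0.677419
P_e = (35*43 + 58*50) / 8649 = 0.509307
kappa = (P_o - P_e) / (1 - P_e)
kappa = (0.677419 - 0.509307) / (1 - 0.509307)
kappa = 0.3426

0.3426


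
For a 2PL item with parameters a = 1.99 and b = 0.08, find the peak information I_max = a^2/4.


For 2PL, max info at theta = b = 0.08
I_max = a^2 / 4 = 1.99^2 / 4
= 3.9601 / 4
I_max = 0.99

0.99


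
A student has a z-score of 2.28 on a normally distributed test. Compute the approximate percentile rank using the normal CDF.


CDF(z) = 0.5 * (1 + erf(z/sqrt(2)))
erf(1.6122) = 0.9774
CDF = 0.9887
Percentile rank = 0.9887 * 100 = 98.87

98.87


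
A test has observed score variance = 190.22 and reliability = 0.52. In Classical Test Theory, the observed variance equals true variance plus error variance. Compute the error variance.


var_true = rxx * var_obs = 0.52 * 190.22 = 98.9144
var_error = var_obs - var_true
var_error = 190.22 - 98.9144
var_error = 91.3056

91.3056


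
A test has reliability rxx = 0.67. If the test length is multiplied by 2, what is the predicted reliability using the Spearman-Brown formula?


r_new = (n * rxx) / (1 + (n-1) * rxx)
r_new = (2 * 0.67) / (1 + 1 * 0.67)
r_new = 1.34 / 1.67
r_new = 0.8024

0.8024


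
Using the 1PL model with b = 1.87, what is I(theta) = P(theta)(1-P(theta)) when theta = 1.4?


P = 1/(1+exp(-(1.4-1.87))) = 0.3846
I = P*(1-P) = 0.3846 * 0.6154
I = 0.2367

0.2367


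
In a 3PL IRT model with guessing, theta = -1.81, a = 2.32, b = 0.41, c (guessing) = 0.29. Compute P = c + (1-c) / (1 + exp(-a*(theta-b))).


logit = 2.32*(-1.81 - 0.41) = -5.1504
P* = 1/(1 + exp(--5.1504)) = 0.0058
P = 0.29 + (1 - 0.29) * 0.0058
P = 0.2941

0.2941


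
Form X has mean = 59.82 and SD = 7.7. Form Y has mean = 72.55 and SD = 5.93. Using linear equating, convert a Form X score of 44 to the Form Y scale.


slope = SD_Y / SD_X = 5.93 / 7.7 ~ 0.7701
intercept = mean_Y - slope * mean_X = 72.55 - (5.93 / 7.7) * 59.82 ~ 26.4808
Y = slope * X + intercept. To avoid rounding drift from the rounded slope/intercept, evaluate the equivalent form Y = mean_Y + SD_Y * (X - mean_X) / SD_X at full precision:
Y = 72.55 + 5.93 * (44 - 59.82) / 7.7
Y = 72.55 - 5.93 * 15.82 / 7.7
Y = 72.55 - 93.8126 / 7.7
Y = 72.55 - 12.1835
Y = 60.3665

60.3665


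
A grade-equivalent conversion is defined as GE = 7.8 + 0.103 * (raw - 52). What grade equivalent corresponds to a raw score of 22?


raw - median = 22 - 52 = -30
slope * diff = 0.103 * -30 = -3.09
GE = 7.8 + -3.09
GE = 4.71

4.71


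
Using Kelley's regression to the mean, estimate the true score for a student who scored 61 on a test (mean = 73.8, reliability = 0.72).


T_est = rxx * X + (1 - rxx) * mean
T_est = 0.72 * 61 + 0.28 * 73.8
T_est = 43.92 + 20.664
T_est = 64.584

64.584


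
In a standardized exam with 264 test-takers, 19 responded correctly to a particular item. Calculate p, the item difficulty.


Item difficulty p = number correct / total examinees
p = 19 / 264
p = 0.072

0.072


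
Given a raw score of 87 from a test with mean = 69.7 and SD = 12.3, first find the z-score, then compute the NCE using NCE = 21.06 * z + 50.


z = (X - mean) / SD = (87 - 69.7) / 12.3
z = 17.3 / 12.3
z = 1.4065
NCE = NCE = 21.06z + 50
Carry z at full precision (z = 17.3 / 12.3) into the conversion:
NCE = 21.06 * (17.3 / 12.3) + 50 = 364.338 / 12.3 + 50
NCE = 29.621 + 50
NCE = 79.621

79.621


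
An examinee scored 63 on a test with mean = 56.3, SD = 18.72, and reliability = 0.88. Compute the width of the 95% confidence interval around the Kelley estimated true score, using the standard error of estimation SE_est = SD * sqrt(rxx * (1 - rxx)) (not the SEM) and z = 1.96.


True score estimate = 0.88*63 + 0.12*56.3 = 62.196
SE_est = SD * sqrt(rxx * (1 - rxx)) = 18.72 * sqrt(0.88 * 0.12) = 18.72 * sqrt(0.1056) = 6.08328
CI = T_est +/- z * SE_est, so width = 2 * z * SE_est = 2 * 1.96 * 6.08328
Width = 23.8465

23.8465


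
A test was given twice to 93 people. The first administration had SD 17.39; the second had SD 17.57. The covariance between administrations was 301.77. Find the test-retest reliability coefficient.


r = cov(X,Y) / (SD_X * SD_Y)
r = 301.77 / (17.39 * 17.57)
r = 301.77 / 305.5423
r = 0.9877

0.9877


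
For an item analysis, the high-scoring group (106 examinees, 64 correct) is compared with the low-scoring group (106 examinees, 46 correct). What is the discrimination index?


p_upper = 64/106 = 0.6038
p_lower = 46/106 = 0.434
D = 0.6038 - 0.434 = 0.1698

0.1698


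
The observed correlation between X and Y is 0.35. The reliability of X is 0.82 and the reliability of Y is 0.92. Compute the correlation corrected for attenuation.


r_corrected = rxy / sqrt(rxx * ryy)
= 0.35 / sqrt(0.82 * 0.92)
= 0.35 / sqrt(0.7544)
= 0.35 / 0.868562
r_corrected = 0.403

0.403


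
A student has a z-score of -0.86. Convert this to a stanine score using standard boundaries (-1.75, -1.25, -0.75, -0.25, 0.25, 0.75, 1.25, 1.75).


Stanine boundaries: [-1.75, -1.25, -0.75, -0.25, 0.25, 0.75, 1.25, 1.75]
z = -0.86
Check each boundary:
  z >= -1.75 -> could be stanine 2
  z >= -1.25 -> could be stanine 3
  z < -0.75
  z < -0.25
  z < 0.25
  z < 0.75
  z < 1.25
  z < 1.75
Highest qualifying boundary gives stanine = 3

3


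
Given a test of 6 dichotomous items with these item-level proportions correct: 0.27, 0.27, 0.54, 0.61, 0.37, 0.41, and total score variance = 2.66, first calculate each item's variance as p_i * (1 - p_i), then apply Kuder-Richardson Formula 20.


For each item, compute p_i * q_i:
  Item 1: 0.27 * 0.73 = 0.1971
  Item 2: 0.27 * 0.73 = 0.1971
  Item 3: 0.54 * 0.46 = 0.2484
  Item 4: 0.61 * 0.39 = 0.2379
  Item 5: 0.37 * 0.63 = 0.2331
  Item 6: 0.41 * 0.59 = 0.2419
Sum(p_i * q_i) = 0.1971 + 0.1971 + 0.2484 + 0.2379 + 0.2331 + 0.2419 = 1.3555
KR-20 = (k/(k-1)) * (1 - Sum(p_i*q_i) / Var_total)
= (6/5) * (1 - 1.3555/2.66)
= 1.2 * 0.4904
KR-20 = 0.5885

0.5885


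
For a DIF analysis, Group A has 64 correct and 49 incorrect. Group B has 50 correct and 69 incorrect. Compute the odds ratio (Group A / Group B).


Odds_A = 64/49 = 1.3061
Odds_B = 50/69 = 0.7246
OR = Odds_A / Odds_B = 1.3061 / 0.7246
Exactly, OR = (64 * 69) / (49 * 50) = 4416 / 2450
OR = 1.8024

1.8024


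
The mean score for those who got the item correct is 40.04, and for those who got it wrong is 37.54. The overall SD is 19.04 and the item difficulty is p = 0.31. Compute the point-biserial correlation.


q = 1 - p = 0.69
rpb = ((M1 - M0) / SD) * sqrt(p * q)
rpb = ((40.04 - 37.54) / 19.04) * sqrt(0.31 * 0.69)
rpb = 0.0607

0.0607


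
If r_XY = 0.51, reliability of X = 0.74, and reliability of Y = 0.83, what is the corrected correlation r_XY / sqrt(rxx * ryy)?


r_corrected = rxy / sqrt(rxx * ryy)
= 0.51 / sqrt(0.74 * 0.83)
= 0.51 / sqrt(0.6142)
= 0.51 / 0.783709
r_corrected = 0.6508

0.6508


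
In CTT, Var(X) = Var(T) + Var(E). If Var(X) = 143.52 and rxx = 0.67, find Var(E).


var_true = rxx * var_obs = 0.67 * 143.52 = 96.1584
var_error = var_obs - var_true
var_error = 143.52 - 96.1584
var_error = 47.3616

47.3616


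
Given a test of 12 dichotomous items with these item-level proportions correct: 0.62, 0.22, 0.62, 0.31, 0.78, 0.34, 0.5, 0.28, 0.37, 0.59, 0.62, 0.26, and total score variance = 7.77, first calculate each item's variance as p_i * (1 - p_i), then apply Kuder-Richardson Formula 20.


For each item, compute p_i * q_i:
  Item 1: 0.62 * 0.38 = 0.2356
  Item 2: 0.22 * 0.78 = 0.1716
  Item 3: 0.62 * 0.38 = 0.2356
  Item 4: 0.31 * 0.69 = 0.2139
  Item 5: 0.78 * 0.22 = 0.1716
  Item 6: 0.34 * 0.66 = 0.2244
  Item 7: 0.5 * 0.5 = 0.25
  Item 8: 0.28 * 0.72 = 0.2016
  Item 9: 0.37 * 0.63 = 0.2331
  Item 10: 0.59 * 0.41 = 0.2419
  Item 11: 0.62 * 0.38 = 0.2356
  Item 12: 0.26 * 0.74 = 0.1924
Sum(p_i * q_i) = 0.2356 + 0.1716 + 0.2356 + 0.2139 + 0.1716 + 0.2244 + 0.25 + 0.2016 + 0.2331 + 0.2419 + 0.2356 + 0.1924 = 2.6073
KR-20 = (k/(k-1)) * (1 - Sum(p_i*q_i) / Var_total)
= (12/11) * (1 - 2.6073/7.77)
= 1.0909 * 0.6644
KR-20 = 0.7248

0.7248


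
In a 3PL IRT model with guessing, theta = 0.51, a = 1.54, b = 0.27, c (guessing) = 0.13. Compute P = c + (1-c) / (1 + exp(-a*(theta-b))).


logit = 1.54*(0.51 - 0.27) = 0.3696
P* = 1/(1 + exp(-0.3696)) = 0.5914
P = 0.13 + (1 - 0.13) * 0.5914
P = 0.6445

0.6445


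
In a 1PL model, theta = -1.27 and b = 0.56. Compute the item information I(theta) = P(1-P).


P = 1/(1+exp(-(-1.27-0.56))) = 0.1382
I = P*(1-P) = 0.1382 * 0.8618
I = 0.1191

0.1191


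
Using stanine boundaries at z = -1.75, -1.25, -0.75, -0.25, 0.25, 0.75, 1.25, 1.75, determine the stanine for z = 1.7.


Stanine boundaries: [-1.75, -1.25, -0.75, -0.25, 0.25, 0.75, 1.25, 1.75]
z = 1.7
Check each boundary:
  z >= -1.75 -> could be stanine 2
  z >= -1.25 -> could be stanine 3
  z >= -0.75 -> could be stanine 4
  z >= -0.25 -> could be stanine 5
  z >= 0.25 -> could be stanine 6
  z >= 0.75 -> could be stanine 7
  z >= 1.25 -> could be stanine 8
  z < 1.75
Highest qualifying boundary gives stanine = 8

8


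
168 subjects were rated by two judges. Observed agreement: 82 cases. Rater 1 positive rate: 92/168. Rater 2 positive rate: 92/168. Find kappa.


P_o = 82/168 = 0.488095
P_e = (92*92 + 76*76) / 28224 = 0.504535
kappa = (P_o - P_e) / (1 - P_e)
kappa = (0.488095 - 0.504535) / (1 - 0.504535)
kappa = -0.0332

-0.0332


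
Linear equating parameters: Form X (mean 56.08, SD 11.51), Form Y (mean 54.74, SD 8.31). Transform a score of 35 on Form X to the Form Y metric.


slope = SD_Y / SD_X = 8.31 / 11.51 ~ 0.722
intercept = mean_Y - slope * mean_X = 54.74 - (8.31 / 11.51) * 56.08 ~ 14.2513
Y = slope * X + intercept. To avoid rounding drift from the rounded slope/intercept, evaluate the equivalent form Y = mean_Y + SD_Y * (X - mean_X) / SD_X at full precision:
Y = 54.74 + 8.31 * (35 - 56.08) / 11.51
Y = 54.74 - 8.31 * 21.08 / 11.51
Y = 54.74 - 175.1748 / 11.51
Y = 54.74 - 15.2194
Y = 39.5206

39.5206


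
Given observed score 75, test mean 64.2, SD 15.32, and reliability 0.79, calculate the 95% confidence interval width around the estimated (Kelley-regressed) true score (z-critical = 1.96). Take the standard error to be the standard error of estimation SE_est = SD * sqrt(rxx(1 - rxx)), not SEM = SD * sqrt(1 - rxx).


True score estimate = 0.79*75 + 0.21*64.2 = 72.732
SE_est = SD * sqrt(rxx * (1 - rxx)) = 15.32 * sqrt(0.79 * 0.21) = 15.32 * sqrt(0.1659) = 6.239962
CI = T_est +/- z * SE_est, so width = 2 * z * SE_est = 2 * 1.96 * 6.239962
Width = 24.4607

24.4607


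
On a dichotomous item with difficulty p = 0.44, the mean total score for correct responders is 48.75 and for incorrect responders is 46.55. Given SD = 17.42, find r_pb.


q = 1 - p = 0.56
rpb = ((M1 - M0) / SD) * sqrt(p * q)
rpb = ((48.75 - 46.55) / 17.42) * sqrt(0.44 * 0.56)
rpb = 0.0627

0.0627


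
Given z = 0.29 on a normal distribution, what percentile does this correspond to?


CDF(z) = 0.5 * (1 + erf(z/sqrt(2)))
erf(0.2051) = 0.2282
CDF = 0.6141
Percentile rank = 0.6141 * 100 = 61.41

61.41


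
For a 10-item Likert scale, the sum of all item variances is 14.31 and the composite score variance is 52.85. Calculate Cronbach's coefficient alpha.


alpha = (k/(k-1)) * (1 - sum(si^2)/s_total^2)
= (10/9) * (1 - 14.31/52.85)
alpha = 0.8103

0.8103


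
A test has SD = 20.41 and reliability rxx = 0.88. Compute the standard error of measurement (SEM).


SEM = SD * sqrt(1 - rxx)
SEM = 20.41 * sqrt(1 - 0.88)
SEM = 20.41 * sqrt(0.12) = 20.41 * 0.34641
SEM = 7.0702

7.0702


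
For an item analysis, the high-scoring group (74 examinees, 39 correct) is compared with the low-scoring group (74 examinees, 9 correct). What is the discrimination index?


p_upper = 39/74 = 0.527
p_lower = 9/74 = 0.1216
D = 0.527 - 0.1216 = 0.4054

0.4054


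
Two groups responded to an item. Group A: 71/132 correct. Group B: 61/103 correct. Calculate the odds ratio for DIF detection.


Odds_A = 71/61 = 1.1639
Odds_B = 61/42 = 1.4524
OR = Odds_A / Odds_B = 1.1639 / 1.4524
Exactly, OR = (71 * 42) / (61 * 61) = 2982 / 3721
OR = 0.8014

0.8014


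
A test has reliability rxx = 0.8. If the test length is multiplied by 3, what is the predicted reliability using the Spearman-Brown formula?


r_new = (n * rxx) / (1 + (n-1) * rxx)
r_new = (3 * 0.8) / (1 + 2 * 0.8)
r_new = 2.4 / 2.6
r_new = 0.9231

0.9231


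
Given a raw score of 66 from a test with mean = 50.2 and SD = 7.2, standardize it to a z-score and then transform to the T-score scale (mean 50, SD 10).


z = (X - mean) / SD = (66 - 50.2) / 7.2
z = 15.8 / 7.2
z = 2.1944
T-score = T = 50 + 10z
Carry z at full precision (z = 15.8 / 7.2) into the conversion:
T-score = 50 + 10 * (15.8 / 7.2) = 50 + 158 / 7.2
T-score = 50 + 21.9444
T-score = 71.9444

71.9444


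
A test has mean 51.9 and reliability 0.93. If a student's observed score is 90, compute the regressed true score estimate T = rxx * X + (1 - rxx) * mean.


T_est = rxx * X + (1 - rxx) * mean
T_est = 0.93 * 90 + 0.07 * 51.9
T_est = 83.7 + 3.633
T_est = 87.333

87.333
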